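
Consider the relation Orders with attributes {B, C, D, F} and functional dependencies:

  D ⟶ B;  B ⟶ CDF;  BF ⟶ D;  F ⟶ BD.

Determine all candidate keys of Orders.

{B}⁺: B→CDF adds C, D, F → {B, C, D, F}.
{D}⁺: D→B adds B; B→CDF adds C, F → {B, C, D, F}.
{F}⁺: F→BD adds B, D; B→CDF adds C → {B, C, D, F}.

{B}, {D}, {F}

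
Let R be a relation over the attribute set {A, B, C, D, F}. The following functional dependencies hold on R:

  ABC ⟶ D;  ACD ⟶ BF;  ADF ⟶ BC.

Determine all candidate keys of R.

{A, B, C}; {A, C, D}; {A, D, F}

Attribute A never appears on the right-hand side of any dependency, so A must belong to every candidate key.
{A}⁺ = {A}, which is not all of the schema, so we must add further attributes.
{A, B, C}⁺: ABC→D adds D; ACD→BF adds F → {A, B, C, D, F}. Minimal: {B, C}⁺ = {B, C}; {A, C}⁺ = {A, C}; {A, B}⁺ = {A, B} — none reach the full schema.
{A, C, D}⁺: ACD→BF adds B, F → {A, B, C, D, F}. Minimal: {C, D}⁺ = {C, D}; {A, D}⁺ = {A, D}; {A, C}⁺ = {A, C} — none reach the full schema.
{A, D, F}⁺: ADF→BC adds B, C → {A, B, C, D, F}. Minimal: {D, F}⁺ = {D, F}; {A, F}⁺ = {A, F}; {A, D}⁺ = {A, D} — none reach the full schema.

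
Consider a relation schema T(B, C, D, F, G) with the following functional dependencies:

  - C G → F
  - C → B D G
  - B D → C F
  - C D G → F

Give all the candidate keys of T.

{C}⁺: C→BDG adds B, D, G; BD→CF adds F → {B, C, D, F, G}.
{B, D}⁺: BD→CF adds C, F; C→BDG adds G → {B, C, D, F, G}.

C, BD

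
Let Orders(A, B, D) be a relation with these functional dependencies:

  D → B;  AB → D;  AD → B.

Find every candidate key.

(A, B), (A, D)

{A, B}⁺: AB→D adds D → {A, B, D}. Minimal: {B}⁺ = {B}; {A}⁺ = {A} — none reach the full schema.
{A, D}⁺: D→B adds B → {A, B, D}. Minimal: {D}⁺ = {B, D}; {A}⁺ = {A} — none reach the full schema.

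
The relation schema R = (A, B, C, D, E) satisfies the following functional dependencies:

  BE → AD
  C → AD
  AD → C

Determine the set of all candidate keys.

{B, E}

Attributes B, E never appear on any right-hand side, so every candidate key must contain {B, E}.
{B, E}⁺ = {A, B, C, D, E}, which is all of the schema, so {B, E} is the only candidate key.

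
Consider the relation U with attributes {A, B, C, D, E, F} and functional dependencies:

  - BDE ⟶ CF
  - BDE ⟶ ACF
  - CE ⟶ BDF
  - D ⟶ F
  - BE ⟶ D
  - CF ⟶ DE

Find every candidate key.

{B, E}⁺: BE→D adds D; BDE→CF adds C, F; BDE→ACF adds A → {A, B, C, D, E, F}.
{C, D}⁺: D→F adds F; CF→DE adds E; CE→BDF adds B; BDE→ACF adds A → {A, B, C, D, E, F}.
{C, E}⁺: CE→BDF adds B, D, F; BDE→ACF adds A → {A, B, C, D, E, F}.
{C, F}⁺: CF→DE adds D, E; CE→BDF adds B; BDE→ACF adds A → {A, B, C, D, E, F}.
Any other superkey contains one of these as a subset, so there are no further candidate keys.

BE, CD, CE, CF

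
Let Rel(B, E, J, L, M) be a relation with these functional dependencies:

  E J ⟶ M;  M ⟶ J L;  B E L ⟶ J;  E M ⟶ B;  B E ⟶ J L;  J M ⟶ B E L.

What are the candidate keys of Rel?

{M}⁺: M→JL adds J, L; JM→BEL adds B, E → {B, E, J, L, M}.
{B, E}⁺: BE→JL adds J, L; EJ→M adds M → {B, E, J, L, M}. Minimal: {E}⁺ = {E}; {B}⁺ = {B} — none reach the full schema.
{E, J}⁺: EJ→M adds M; M→JL adds L; EM→B adds B → {B, E, J, L, M}. Minimal: {J}⁺ = {J}; {E}⁺ = {E} — none reach the full schema.

M, BE, EJ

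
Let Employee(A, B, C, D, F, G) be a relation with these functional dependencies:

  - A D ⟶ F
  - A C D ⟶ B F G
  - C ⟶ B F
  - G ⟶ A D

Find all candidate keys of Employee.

{C, G}, {A, C, D}

Attribute C never appears on the right-hand side of any dependency, so C must belong to every candidate key.
{C}⁺ = {B, C, F}, which is not all of the schema, so we must add further attributes.
{C, G}⁺: C→BF adds B, F; G→AD adds A, D → {A, B, C, D, F, G}.
{A, C, D}⁺: AD→F adds F; ACD→BFG adds B, G → {A, B, C, D, F, G}.
Any other superkey contains one of these as a subset, so there are no further candidate keys.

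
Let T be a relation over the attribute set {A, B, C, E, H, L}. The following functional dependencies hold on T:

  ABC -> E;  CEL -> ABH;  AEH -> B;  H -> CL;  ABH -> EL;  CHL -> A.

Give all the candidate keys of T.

{B, H}⁺: H→CL adds C, L; CHL→A adds A; ABC→E adds E → {A, B, C, E, H, L}. Minimal: {H}⁺ = {A, C, H, L}; {B}⁺ = {B} — none reach the full schema.
{E, H}⁺: H→CL adds C, L; CHL→A adds A; CEL→ABH adds B → {A, B, C, E, H, L}. Minimal: {H}⁺ = {A, C, H, L}; {E}⁺ = {E} — none reach the full schema.
{C, E, L}⁺: CEL→ABH adds A, B, H → {A, B, C, E, H, L}. Minimal: {E, L}⁺ = {E, L}; {C, L}⁺ = {C, L}; {C, E}⁺ = {C, E} — none reach the full schema.
{A, B, C, L}⁺: ABC→E adds E; CEL→ABH adds H → {A, B, C, E, H, L}. Minimal: {B, C, L}⁺ = {B, C, L}; {A, C, L}⁺ = {A, C, L}; {A, B, L}⁺ = {A, B, L}; … — none reach the full schema.
Any other superkey contains one of these as a subset, so there are no further candidate keys.

{B, H}, {E, H}, {C, E, L}, {A, B, C, L}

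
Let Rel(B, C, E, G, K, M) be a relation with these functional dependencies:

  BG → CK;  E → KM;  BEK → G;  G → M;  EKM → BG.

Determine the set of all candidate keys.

(E)

Attribute E never appears on the right-hand side of any dependency, so E must belong to every candidate key.
{E}⁺ = {B, C, E, G, K, M}, which is all of the schema, so {E} is the only candidate key.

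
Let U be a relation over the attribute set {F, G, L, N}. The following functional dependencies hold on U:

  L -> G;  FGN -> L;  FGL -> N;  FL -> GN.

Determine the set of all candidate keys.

Attribute F never appears on the right-hand side of any dependency, so F must belong to every candidate key.
{F}⁺ = {F}, which is not all of the schema, so we must add further attributes.
{F, L}⁺: L→G adds G; FGL→N adds N → {F, G, L, N}. Minimal: {L}⁺ = {G, L}; {F}⁺ = {F} — none reach the full schema.
{F, G, N}⁺: FGN→L adds L → {F, G, L, N}. Minimal: {G, N}⁺ = {G, N}; {F, N}⁺ = {F, N}; {F, G}⁺ = {F, G} — none reach the full schema.
Any other superkey contains one of these as a subset, so there are no further candidate keys.

{F, L}, {F, G, N}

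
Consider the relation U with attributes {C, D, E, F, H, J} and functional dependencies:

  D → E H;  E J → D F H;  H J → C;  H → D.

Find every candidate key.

DJ; EJ; HJ

Attribute J never appears on the right-hand side of any dependency, so J must belong to every candidate key.
{J}⁺ = {J}, which is not all of the schema, so we must add further attributes.
{D, J}⁺: D→EH adds E, H; EJ→DFH adds F; HJ→C adds C → {C, D, E, F, H, J}. Minimal: {J}⁺ = {J}; {D}⁺ = {D, E, H} — none reach the full schema.
{E, J}⁺: EJ→DFH adds D, F, H; HJ→C adds C → {C, D, E, F, H, J}. Minimal: {J}⁺ = {J}; {E}⁺ = {E} — none reach the full schema.
{H, J}⁺: HJ→C adds C; H→D adds D; D→EH adds E; EJ→DFH adds F → {C, D, E, F, H, J}. Minimal: {J}⁺ = {J}; {H}⁺ = {D, E, H} — none reach the full schema.
Any other superkey contains one of these as a subset, so there are no further candidate keys.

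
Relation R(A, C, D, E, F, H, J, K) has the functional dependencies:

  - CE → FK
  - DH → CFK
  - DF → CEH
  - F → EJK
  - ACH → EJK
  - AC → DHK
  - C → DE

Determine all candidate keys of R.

{A, C}, {A, D, F}, {A, D, H}

{A, C}⁺: AC→DHK adds D, H, K; C→DE adds E; CE→FK adds F; F→EJK adds J → {A, C, D, E, F, H, J, K}. Minimal: {C}⁺ = {C, D, E, F, H, J, K}; {A}⁺ = {A} — none reach the full schema.
{A, D, F}⁺: DF→CEH adds C, E, H; F→EJK adds J, K → {A, C, D, E, F, H, J, K}. Minimal: {D, F}⁺ = {C, D, E, F, H, J, K}; {A, F}⁺ = {A, E, F, J, K}; {A, D}⁺ = {A, D} — none reach the full schema.
{A, D, H}⁺: DH→CFK adds C, F, K; DF→CEH adds E; F→EJK adds J → {A, C, D, E, F, H, J, K}. Minimal: {D, H}⁺ = {C, D, E, F, H, J, K}; {A, H}⁺ = {A, H}; {A, D}⁺ = {A, D} — none reach the full schema.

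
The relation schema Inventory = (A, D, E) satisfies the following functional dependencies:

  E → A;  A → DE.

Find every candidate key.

{A}; {E}

{A}⁺: A→DE adds D, E → {A, D, E}.
{E}⁺: E→A adds A; A→DE adds D → {A, D, E}.
Any other superkey contains one of these as a subset, so there are no further candidate keys.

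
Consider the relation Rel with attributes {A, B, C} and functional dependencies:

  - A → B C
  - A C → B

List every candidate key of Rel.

{A}

Attribute A never appears on the right-hand side of any dependency, so A must belong to every candidate key.
{A}⁺ = {A, B, C}, which is all of the schema, so {A} is the only candidate key.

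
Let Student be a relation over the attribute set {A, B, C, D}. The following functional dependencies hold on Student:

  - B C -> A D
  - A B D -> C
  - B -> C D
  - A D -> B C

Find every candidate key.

{B}⁺: B→CD adds C, D; BC→AD adds A → {A, B, C, D}.
{A, D}⁺: AD→BC adds B, C → {A, B, C, D}. Minimal: {D}⁺ = {D}; {A}⁺ = {A} — none reach the full schema.

{B}, {A, D}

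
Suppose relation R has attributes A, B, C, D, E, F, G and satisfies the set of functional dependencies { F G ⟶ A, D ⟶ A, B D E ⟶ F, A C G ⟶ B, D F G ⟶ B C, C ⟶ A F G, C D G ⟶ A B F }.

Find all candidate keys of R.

Attributes D, E never appear on any right-hand side, so every candidate key must contain {D, E}.
{D, E}⁺ = {A, D, E}, which is not all of the schema, so we must add further attributes.
{C, D, E}⁺: D→A adds A; C→AFG adds F, G; CDG→ABF adds B → {A, B, C, D, E, F, G}. Minimal: {D, E}⁺ = {A, D, E}; {C, E}⁺ = {A, B, C, E, F, G}; {C, D}⁺ = {A, B, C, D, F, G} — none reach the full schema.
{B, D, E, G}⁺: D→A adds A; BDE→F adds F; DFG→BC adds C → {A, B, C, D, E, F, G}. Minimal: {D, E, G}⁺ = {A, D, E, G}; {B, E, G}⁺ = {B, E, G}; {B, D, G}⁺ = {A, B, D, G}; … — none reach the full schema.
{D, E, F, G}⁺: FG→A adds A; DFG→BC adds B, C → {A, B, C, D, E, F, G}. Minimal: {E, F, G}⁺ = {A, E, F, G}; {D, F, G}⁺ = {A, B, C, D, F, G}; {D, E, G}⁺ = {A, D, E, G}; … — none reach the full schema.

{C, D, E}; {B, D, E, G}; {D, E, F, G}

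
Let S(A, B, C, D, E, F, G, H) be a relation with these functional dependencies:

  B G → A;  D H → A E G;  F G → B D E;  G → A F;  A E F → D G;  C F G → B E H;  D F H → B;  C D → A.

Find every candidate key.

Attribute C never appears on the right-hand side of any dependency, so C must belong to every candidate key.
{C}⁺ = {C}, which is not all of the schema, so we must add further attributes.
{C, G}⁺: G→AF adds A, F; CFG→BEH adds B, E, H; FG→BDE adds D → {A, B, C, D, E, F, G, H}. Minimal: {G}⁺ = {A, B, D, E, F, G}; {C}⁺ = {C} — none reach the full schema.
{C, D, H}⁺: DH→AEG adds A, E, G; G→AF adds F; CFG→BEH adds B → {A, B, C, D, E, F, G, H}. Minimal: {D, H}⁺ = {A, B, D, E, F, G, H}; {C, H}⁺ = {C, H}; {C, D}⁺ = {A, C, D} — none reach the full schema.
{A, C, E, F}⁺: AEF→DG adds D, G; CFG→BEH adds B, H → {A, B, C, D, E, F, G, H}. Minimal: {C, E, F}⁺ = {C, E, F}; {A, E, F}⁺ = {A, B, D, E, F, G}; {A, C, F}⁺ = {A, C, F}; … — none reach the full schema.
{C, D, E, F}⁺: CD→A adds A; AEF→DG adds G; CFG→BEH adds B, H → {A, B, C, D, E, F, G, H}. Minimal: {D, E, F}⁺ = {D, E, F}; {C, E, F}⁺ = {C, E, F}; {C, D, F}⁺ = {A, C, D, F}; … — none reach the full schema.

CG, CDH, ACEF, CDEF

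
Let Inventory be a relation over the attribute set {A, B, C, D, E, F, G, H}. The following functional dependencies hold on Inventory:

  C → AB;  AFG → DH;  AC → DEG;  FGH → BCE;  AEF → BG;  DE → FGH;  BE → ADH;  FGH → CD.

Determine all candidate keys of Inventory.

{C}, {B, E}, {D, E}, {A, E, F}, {A, F, G}, {F, G, H}

{C}⁺: C→AB adds A, B; AC→DEG adds D, E, G; DE→FGH adds F, H → {A, B, C, D, E, F, G, H}.
{B, E}⁺: BE→ADH adds A, D, H; DE→FGH adds F, G; FGH→CD adds C → {A, B, C, D, E, F, G, H}.
{D, E}⁺: DE→FGH adds F, G, H; FGH→CD adds C; C→AB adds A, B → {A, B, C, D, E, F, G, H}.
{A, E, F}⁺: AEF→BG adds B, G; BE→ADH adds D, H; FGH→CD adds C → {A, B, C, D, E, F, G, H}.
{A, F, G}⁺: AFG→DH adds D, H; FGH→BCE adds B, C, E → {A, B, C, D, E, F, G, H}.
{F, G, H}⁺: FGH→BCE adds B, C, E; BE→ADH adds A, D → {A, B, C, D, E, F, G, H}.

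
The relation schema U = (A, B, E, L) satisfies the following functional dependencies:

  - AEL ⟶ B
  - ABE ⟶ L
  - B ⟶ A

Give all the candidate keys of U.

BE, AEL

Attribute E never appears on the right-hand side of any dependency, so E must belong to every candidate key.
{E}⁺ = {E}, which is not all of the schema, so we must add further attributes.
{B, E}⁺: B→A adds A; ABE→L adds L → {A, B, E, L}.
{A, E, L}⁺: AEL→B adds B → {A, B, E, L}.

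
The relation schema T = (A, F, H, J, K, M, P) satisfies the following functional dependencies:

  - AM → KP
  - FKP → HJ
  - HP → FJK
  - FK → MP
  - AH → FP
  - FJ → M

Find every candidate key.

{A, H}; {A, F, J}; {A, F, K}; {A, F, M}

Attribute A never appears on the right-hand side of any dependency, so A must belong to every candidate key.
{A}⁺ = {A}, which is not all of the schema, so we must add further attributes.
{A, H}⁺: AH→FP adds F, P; HP→FJK adds J, K; FK→MP adds M → {A, F, H, J, K, M, P}. Minimal: {H}⁺ = {H}; {A}⁺ = {A} — none reach the full schema.
{A, F, J}⁺: FJ→M adds M; AM→KP adds K, P; FKP→HJ adds H → {A, F, H, J, K, M, P}. Minimal: {F, J}⁺ = {F, J, M}; {A, J}⁺ = {A, J}; {A, F}⁺ = {A, F} — none reach the full schema.
{A, F, K}⁺: FK→MP adds M, P; FKP→HJ adds H, J → {A, F, H, J, K, M, P}. Minimal: {F, K}⁺ = {F, H, J, K, M, P}; {A, K}⁺ = {A, K}; {A, F}⁺ = {A, F} — none reach the full schema.
{A, F, M}⁺: AM→KP adds K, P; FKP→HJ adds H, J → {A, F, H, J, K, M, P}. Minimal: {F, M}⁺ = {F, M}; {A, M}⁺ = {A, K, M, P}; {A, F}⁺ = {A, F} — none reach the full schema.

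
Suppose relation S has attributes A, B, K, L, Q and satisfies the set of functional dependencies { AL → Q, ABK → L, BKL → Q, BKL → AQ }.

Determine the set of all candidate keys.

(A, B, K), (B, K, L)

{A, B, K}⁺: ABK→L adds L; BKL→Q adds Q → {A, B, K, L, Q}. Minimal: {B, K}⁺ = {B, K}; {A, K}⁺ = {A, K}; {A, B}⁺ = {A, B} — none reach the full schema.
{B, K, L}⁺: BKL→Q adds Q; BKL→AQ adds A → {A, B, K, L, Q}. Minimal: {K, L}⁺ = {K, L}; {B, L}⁺ = {B, L}; {B, K}⁺ = {B, K} — none reach the full schema.
Any other superkey contains one of these as a subset, so there are no further candidate keys.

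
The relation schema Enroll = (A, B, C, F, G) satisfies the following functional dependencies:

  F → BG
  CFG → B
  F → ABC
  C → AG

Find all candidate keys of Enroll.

{F}⁺: F→BG adds B, G; F→ABC adds A, C → {A, B, C, F, G}.

{F}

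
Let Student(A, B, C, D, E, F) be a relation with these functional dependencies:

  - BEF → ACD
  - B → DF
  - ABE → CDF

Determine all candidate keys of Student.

BE

{B, E}⁺: B→DF adds D, F; BEF→ACD adds A, C → {A, B, C, D, E, F}. Minimal: {E}⁺ = {E}; {B}⁺ = {B, D, F} — none reach the full schema.
No other minimal superkey exists.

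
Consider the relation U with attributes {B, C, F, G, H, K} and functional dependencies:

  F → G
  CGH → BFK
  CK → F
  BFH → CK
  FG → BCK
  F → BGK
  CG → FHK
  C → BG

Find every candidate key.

{C}⁺: C→BG adds B, G; CG→FHK adds F, H, K → {B, C, F, G, H, K}.
{F}⁺: F→G adds G; FG→BCK adds B, C, K; CG→FHK adds H → {B, C, F, G, H, K}.
Any other superkey contains one of these as a subset, so there are no further candidate keys.

{C}; {F}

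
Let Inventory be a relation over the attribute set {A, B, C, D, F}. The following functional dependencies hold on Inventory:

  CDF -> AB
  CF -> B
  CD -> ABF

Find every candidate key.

{C, D}

Attributes C, D never appear on any right-hand side, so every candidate key must contain {C, D}.
{C, D}⁺ = {A, B, C, D, F}, which is all of the schema, so {C, D} is the only candidate key.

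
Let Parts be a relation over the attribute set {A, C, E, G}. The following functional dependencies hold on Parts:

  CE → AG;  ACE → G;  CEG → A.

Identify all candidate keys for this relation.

Attributes C, E never appear on any right-hand side, so every candidate key must contain {C, E}.
{C, E}⁺ = {A, C, E, G}, which is all of the schema, so {C, E} is the only candidate key.

(C, E)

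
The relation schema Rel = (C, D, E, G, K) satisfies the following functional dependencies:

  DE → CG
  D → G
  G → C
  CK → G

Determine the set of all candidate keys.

Attributes D, E, K never appear on any right-hand side, so every candidate key must contain {D, E, K}.
{D, E, K}⁺ = {C, D, E, G, K}, which is all of the schema, so {D, E, K} is the only candidate key.

{D, E, K}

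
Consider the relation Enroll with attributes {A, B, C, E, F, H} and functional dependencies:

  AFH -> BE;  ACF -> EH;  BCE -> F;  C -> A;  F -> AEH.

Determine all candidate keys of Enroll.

{C, F}, {B, C, E}

Attribute C never appears on the right-hand side of any dependency, so C must belong to every candidate key.
{C}⁺ = {A, C}, which is not all of the schema, so we must add further attributes.
{C, F}⁺: C→A adds A; F→AEH adds E, H; AFH→BE adds B → {A, B, C, E, F, H}. Minimal: {F}⁺ = {A, B, E, F, H}; {C}⁺ = {A, C} — none reach the full schema.
{B, C, E}⁺: BCE→F adds F; C→A adds A; F→AEH adds H → {A, B, C, E, F, H}. Minimal: {C, E}⁺ = {A, C, E}; {B, E}⁺ = {B, E}; {B, C}⁺ = {A, B, C} — none reach the full schema.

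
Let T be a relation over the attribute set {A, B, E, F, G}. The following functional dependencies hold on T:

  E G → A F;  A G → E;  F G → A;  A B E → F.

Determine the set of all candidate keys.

Attributes B, G never appear on any right-hand side, so every candidate key must contain {B, G}.
{B, G}⁺ = {B, G}, which is not all of the schema, so we must add further attributes.
{A, B, G}⁺: AG→E adds E; ABE→F adds F → {A, B, E, F, G}. Minimal: {B, G}⁺ = {B, G}; {A, G}⁺ = {A, E, F, G}; {A, B}⁺ = {A, B} — none reach the full schema.
{B, E, G}⁺: EG→AF adds A, F → {A, B, E, F, G}. Minimal: {E, G}⁺ = {A, E, F, G}; {B, G}⁺ = {B, G}; {B, E}⁺ = {B, E} — none reach the full schema.
{B, F, G}⁺: FG→A adds A; AG→E adds E → {A, B, E, F, G}. Minimal: {F, G}⁺ = {A, E, F, G}; {B, G}⁺ = {B, G}; {B, F}⁺ = {B, F} — none reach the full schema.

{A, B, G}; {B, E, G}; {B, F, G}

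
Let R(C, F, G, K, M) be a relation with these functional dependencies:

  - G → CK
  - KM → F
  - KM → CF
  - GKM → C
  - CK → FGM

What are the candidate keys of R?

{G}⁺: G→CK adds C, K; CK→FGM adds F, M → {C, F, G, K, M}.
{C, K}⁺: CK→FGM adds F, G, M → {C, F, G, K, M}. Minimal: {K}⁺ = {K}; {C}⁺ = {C} — none reach the full schema.
{K, M}⁺: KM→F adds F; KM→CF adds C; CK→FGM adds G → {C, F, G, K, M}. Minimal: {M}⁺ = {M}; {K}⁺ = {K} — none reach the full schema.
Any other superkey contains one of these as a subset, so there are no further candidate keys.

G; CK; KM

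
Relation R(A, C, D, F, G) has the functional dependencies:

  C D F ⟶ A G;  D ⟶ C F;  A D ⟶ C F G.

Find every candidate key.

{D}

Attribute D never appears on the right-hand side of any dependency, so D must belong to every candidate key.
{D}⁺ = {A, C, D, F, G}, which is all of the schema, so {D} is the only candidate key.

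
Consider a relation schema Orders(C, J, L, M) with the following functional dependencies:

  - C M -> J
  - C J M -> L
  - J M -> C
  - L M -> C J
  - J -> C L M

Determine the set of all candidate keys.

J, CM, LM

{J}⁺: J→CLM adds C, L, M → {C, J, L, M}.
{C, M}⁺: CM→J adds J; CJM→L adds L → {C, J, L, M}. Minimal: {M}⁺ = {M}; {C}⁺ = {C} — none reach the full schema.
{L, M}⁺: LM→CJ adds C, J → {C, J, L, M}. Minimal: {M}⁺ = {M}; {L}⁺ = {L} — none reach the full schema.
Any other superkey contains one of these as a subset, so there are no further candidate keys.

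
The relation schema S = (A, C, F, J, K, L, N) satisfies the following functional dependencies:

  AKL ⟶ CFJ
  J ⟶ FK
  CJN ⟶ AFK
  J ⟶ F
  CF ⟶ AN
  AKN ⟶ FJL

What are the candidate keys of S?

CJ; AJL; AJN; AKL; AKN; CFK

{C, J}⁺: J→FK adds F, K; CF→AN adds A, N; AKN→FJL adds L → {A, C, F, J, K, L, N}. Minimal: {J}⁺ = {F, J, K}; {C}⁺ = {C} — none reach the full schema.
{A, J, L}⁺: J→FK adds F, K; AKL→CFJ adds C; CF→AN adds N → {A, C, F, J, K, L, N}. Minimal: {J, L}⁺ = {F, J, K, L}; {A, L}⁺ = {A, L}; {A, J}⁺ = {A, F, J, K} — none reach the full schema.
{A, J, N}⁺: J→FK adds F, K; AKN→FJL adds L; AKL→CFJ adds C → {A, C, F, J, K, L, N}. Minimal: {J, N}⁺ = {F, J, K, N}; {A, N}⁺ = {A, N}; {A, J}⁺ = {A, F, J, K} — none reach the full schema.
{A, K, L}⁺: AKL→CFJ adds C, F, J; CF→AN adds N → {A, C, F, J, K, L, N}. Minimal: {K, L}⁺ = {K, L}; {A, L}⁺ = {A, L}; {A, K}⁺ = {A, K} — none reach the full schema.
{A, K, N}⁺: AKN→FJL adds F, J, L; AKL→CFJ adds C → {A, C, F, J, K, L, N}. Minimal: {K, N}⁺ = {K, N}; {A, N}⁺ = {A, N}; {A, K}⁺ = {A, K} — none reach the full schema.
{C, F, K}⁺: CF→AN adds A, N; AKN→FJL adds J, L → {A, C, F, J, K, L, N}. Minimal: {F, K}⁺ = {F, K}; {C, K}⁺ = {C, K}; {C, F}⁺ = {A, C, F, N} — none reach the full schema.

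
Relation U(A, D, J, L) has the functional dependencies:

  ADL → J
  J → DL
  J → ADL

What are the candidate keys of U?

{J}; {A, D, L}

{J}⁺: J→DL adds D, L; J→ADL adds A → {A, D, J, L}.
{A, D, L}⁺: ADL→J adds J → {A, D, J, L}. Minimal: {D, L}⁺ = {D, L}; {A, L}⁺ = {A, L}; {A, D}⁺ = {A, D} — none reach the full schema.
Any other superkey contains one of these as a subset, so there are no further candidate keys.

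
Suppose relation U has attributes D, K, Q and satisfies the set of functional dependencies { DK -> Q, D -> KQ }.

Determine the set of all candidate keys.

{D}

Attribute D never appears on the right-hand side of any dependency, so D must belong to every candidate key.
{D}⁺ = {D, K, Q}, which is all of the schema, so {D} is the only candidate key.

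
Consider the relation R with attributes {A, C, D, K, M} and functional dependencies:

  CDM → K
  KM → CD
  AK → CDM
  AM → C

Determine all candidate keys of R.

Attribute A never appears on the right-hand side of any dependency, so A must belong to every candidate key.
{A}⁺ = {A}, which is not all of the schema, so we must add further attributes.
{A, K}⁺: AK→CDM adds C, D, M → {A, C, D, K, M}. Minimal: {K}⁺ = {K}; {A}⁺ = {A} — none reach the full schema.
{A, D, M}⁺: AM→C adds C; CDM→K adds K → {A, C, D, K, M}. Minimal: {D, M}⁺ = {D, M}; {A, M}⁺ = {A, C, M}; {A, D}⁺ = {A, D} — none reach the full schema.
Any other superkey contains one of these as a subset, so there are no further candidate keys.

AK, ADM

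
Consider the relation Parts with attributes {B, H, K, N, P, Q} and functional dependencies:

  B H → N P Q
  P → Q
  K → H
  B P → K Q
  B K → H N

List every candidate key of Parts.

BH, BK, BP

Attribute B never appears on the right-hand side of any dependency, so B must belong to every candidate key.
{B}⁺ = {B}, which is not all of the schema, so we must add further attributes.
{B, H}⁺: BH→NPQ adds N, P, Q; BP→KQ adds K → {B, H, K, N, P, Q}.
{B, K}⁺: K→H adds H; BK→HN adds N; BH→NPQ adds P, Q → {B, H, K, N, P, Q}.
{B, P}⁺: P→Q adds Q; BP→KQ adds K; BK→HN adds H, N → {B, H, K, N, P, Q}.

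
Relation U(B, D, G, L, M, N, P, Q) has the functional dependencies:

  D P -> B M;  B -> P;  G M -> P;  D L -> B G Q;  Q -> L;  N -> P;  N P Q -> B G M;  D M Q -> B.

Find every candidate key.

Attributes D, N never appear on any right-hand side, so every candidate key must contain {D, N}.
{D, N}⁺ = {B, D, M, N, P}, which is not all of the schema, so we must add further attributes.
{D, L, N}⁺: DL→BGQ adds B, G, Q; N→P adds P; NPQ→BGM adds M → {B, D, G, L, M, N, P, Q}. Minimal: {L, N}⁺ = {L, N, P}; {D, N}⁺ = {B, D, M, N, P}; {D, L}⁺ = {B, D, G, L, M, P, Q} — none reach the full schema.
{D, N, Q}⁺: Q→L adds L; N→P adds P; NPQ→BGM adds B, G, M → {B, D, G, L, M, N, P, Q}. Minimal: {N, Q}⁺ = {B, G, L, M, N, P, Q}; {D, Q}⁺ = {B, D, G, L, M, P, Q}; {D, N}⁺ = {B, D, M, N, P} — none reach the full schema.

{D, L, N}, {D, N, Q}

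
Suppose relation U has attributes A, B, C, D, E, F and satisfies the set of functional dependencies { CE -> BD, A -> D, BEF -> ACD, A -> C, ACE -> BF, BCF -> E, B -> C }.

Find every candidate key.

{A, E}, {B, F}, {C, E, F}

{A, E}⁺: A→D adds D; A→C adds C; ACE→BF adds B, F → {A, B, C, D, E, F}. Minimal: {E}⁺ = {E}; {A}⁺ = {A, C, D} — none reach the full schema.
{B, F}⁺: B→C adds C; BCF→E adds E; CE→BD adds D; BEF→ACD adds A → {A, B, C, D, E, F}. Minimal: {F}⁺ = {F}; {B}⁺ = {B, C} — none reach the full schema.
{C, E, F}⁺: CE→BD adds B, D; BEF→ACD adds A → {A, B, C, D, E, F}. Minimal: {E, F}⁺ = {E, F}; {C, F}⁺ = {C, F}; {C, E}⁺ = {B, C, D, E} — none reach the full schema.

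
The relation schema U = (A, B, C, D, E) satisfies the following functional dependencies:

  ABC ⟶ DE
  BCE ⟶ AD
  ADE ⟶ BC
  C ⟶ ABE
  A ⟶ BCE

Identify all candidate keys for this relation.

{A}⁺: A→BCE adds B, C, E; ABC→DE adds D → {A, B, C, D, E}.
{C}⁺: C→ABE adds A, B, E; ABC→DE adds D → {A, B, C, D, E}.

(A), (C)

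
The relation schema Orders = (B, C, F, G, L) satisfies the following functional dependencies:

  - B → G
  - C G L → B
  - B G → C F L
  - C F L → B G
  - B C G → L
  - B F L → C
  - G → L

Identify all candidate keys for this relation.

{B}⁺: B→G adds G; BG→CFL adds C, F, L → {B, C, F, G, L}.
{C, G}⁺: G→L adds L; CGL→B adds B; BG→CFL adds F → {B, C, F, G, L}.
{C, F, L}⁺: CFL→BG adds B, G → {B, C, F, G, L}.

(B), (C, G), (C, F, L)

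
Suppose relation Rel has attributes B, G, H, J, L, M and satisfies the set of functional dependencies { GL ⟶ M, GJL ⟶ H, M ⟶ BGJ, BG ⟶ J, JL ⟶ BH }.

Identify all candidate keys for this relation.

{G, L}⁺: GL→M adds M; M→BGJ adds B, J; JL→BH adds H → {B, G, H, J, L, M}.
{L, M}⁺: M→BGJ adds B, G, J; JL→BH adds H → {B, G, H, J, L, M}.

{G, L}; {L, M}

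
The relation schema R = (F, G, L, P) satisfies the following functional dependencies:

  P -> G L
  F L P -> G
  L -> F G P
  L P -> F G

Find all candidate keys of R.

{L}, {P}

{L}⁺: L→FGP adds F, G, P → {F, G, L, P}.
{P}⁺: P→GL adds G, L; L→FGP adds F → {F, G, L, P}.
Any other superkey contains one of these as a subset, so there are no further candidate keys.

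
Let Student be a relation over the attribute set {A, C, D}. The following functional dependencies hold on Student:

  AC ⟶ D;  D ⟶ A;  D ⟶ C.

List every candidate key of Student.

{D}⁺: D→A adds A; D→C adds C → {A, C, D}.
{A, C}⁺: AC→D adds D → {A, C, D}. Minimal: {C}⁺ = {C}; {A}⁺ = {A} — none reach the full schema.
Any other superkey contains one of these as a subset, so there are no further candidate keys.

(D), (A, C)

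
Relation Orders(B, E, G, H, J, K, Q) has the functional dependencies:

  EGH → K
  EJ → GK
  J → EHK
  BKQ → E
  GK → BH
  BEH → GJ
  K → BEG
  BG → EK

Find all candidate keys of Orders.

(J, Q), (K, Q), (B, G, Q), (B, E, H, Q), (E, G, H, Q)

Attribute Q never appears on the right-hand side of any dependency, so Q must belong to every candidate key.
{Q}⁺ = {Q}, which is not all of the schema, so we must add further attributes.
{J, Q}⁺: J→EHK adds E, H, K; K→BEG adds B, G → {B, E, G, H, J, K, Q}. Minimal: {Q}⁺ = {Q}; {J}⁺ = {B, E, G, H, J, K} — none reach the full schema.
{K, Q}⁺: K→BEG adds B, E, G; GK→BH adds H; BEH→GJ adds J → {B, E, G, H, J, K, Q}. Minimal: {Q}⁺ = {Q}; {K}⁺ = {B, E, G, H, J, K} — none reach the full schema.
{B, G, Q}⁺: BG→EK adds E, K; GK→BH adds H; BEH→GJ adds J → {B, E, G, H, J, K, Q}. Minimal: {G, Q}⁺ = {G, Q}; {B, Q}⁺ = {B, Q}; {B, G}⁺ = {B, E, G, H, J, K} — none reach the full schema.
{B, E, H, Q}⁺: BEH→GJ adds G, J; BG→EK adds K → {B, E, G, H, J, K, Q}. Minimal: {E, H, Q}⁺ = {E, H, Q}; {B, H, Q}⁺ = {B, H, Q}; {B, E, Q}⁺ = {B, E, Q}; … — none reach the full schema.
{E, G, H, Q}⁺: EGH→K adds K; GK→BH adds B; BEH→GJ adds J → {B, E, G, H, J, K, Q}. Minimal: {G, H, Q}⁺ = {G, H, Q}; {E, H, Q}⁺ = {E, H, Q}; {E, G, Q}⁺ = {E, G, Q}; … — none reach the full schema.
Any other superkey contains one of these as a subset, so there are no further candidate keys.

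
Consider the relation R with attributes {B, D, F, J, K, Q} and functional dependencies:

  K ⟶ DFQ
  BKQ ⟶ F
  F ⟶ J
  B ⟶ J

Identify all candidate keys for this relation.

Attributes B, K never appear on any right-hand side, so every candidate key must contain {B, K}.
{B, K}⁺ = {B, D, F, J, K, Q}, which is all of the schema, so {B, K} is the only candidate key.

BK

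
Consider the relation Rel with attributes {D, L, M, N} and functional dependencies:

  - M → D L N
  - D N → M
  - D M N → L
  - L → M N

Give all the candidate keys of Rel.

{L}, {M}, {D, N}

{L}⁺: L→MN adds M, N; M→DLN adds D → {D, L, M, N}.
{M}⁺: M→DLN adds D, L, N → {D, L, M, N}.
{D, N}⁺: DN→M adds M; DMN→L adds L → {D, L, M, N}. Minimal: {N}⁺ = {N}; {D}⁺ = {D} — none reach the full schema.
Any other superkey contains one of these as a subset, so there are no further candidate keys.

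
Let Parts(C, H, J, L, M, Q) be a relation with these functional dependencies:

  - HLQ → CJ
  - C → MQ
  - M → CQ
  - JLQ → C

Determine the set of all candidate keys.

{C, H, L}, {H, L, M}, {H, L, Q}

Attributes H, L never appear on any right-hand side, so every candidate key must contain {H, L}.
{H, L}⁺ = {H, L}, which is not all of the schema, so we must add further attributes.
{C, H, L}⁺: C→MQ adds M, Q; HLQ→CJ adds J → {C, H, J, L, M, Q}.
{H, L, M}⁺: M→CQ adds C, Q; HLQ→CJ adds J → {C, H, J, L, M, Q}.
{H, L, Q}⁺: HLQ→CJ adds C, J; C→MQ adds M → {C, H, J, L, M, Q}.
Any other superkey contains one of these as a subset, so there are no further candidate keys.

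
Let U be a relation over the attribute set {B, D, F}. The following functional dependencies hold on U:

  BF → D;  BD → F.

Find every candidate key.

{B, D}⁺: BD→F adds F → {B, D, F}.
{B, F}⁺: BF→D adds D → {B, D, F}.
Any other superkey contains one of these as a subset, so there are no further candidate keys.

{B, D}, {B, F}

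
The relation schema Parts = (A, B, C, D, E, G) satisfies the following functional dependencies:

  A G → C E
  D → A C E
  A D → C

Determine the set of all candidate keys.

(B, D, G)

Attributes B, D, G never appear on any right-hand side, so every candidate key must contain {B, D, G}.
{B, D, G}⁺ = {A, B, C, D, E, G}, which is all of the schema, so {B, D, G} is the only candidate key.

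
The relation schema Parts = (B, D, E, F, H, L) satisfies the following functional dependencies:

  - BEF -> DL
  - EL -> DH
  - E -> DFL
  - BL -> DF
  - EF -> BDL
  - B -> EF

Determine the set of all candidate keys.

{B}; {E}

{B}⁺: B→EF adds E, F; BEF→DL adds D, L; EL→DH adds H → {B, D, E, F, H, L}.
{E}⁺: E→DFL adds D, F, L; EF→BDL adds B; EL→DH adds H → {B, D, E, F, H, L}.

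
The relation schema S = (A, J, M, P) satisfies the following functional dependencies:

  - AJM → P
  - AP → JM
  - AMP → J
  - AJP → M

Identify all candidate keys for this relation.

{A, P}⁺: AP→JM adds J, M → {A, J, M, P}.
{A, J, M}⁺: AJM→P adds P → {A, J, M, P}.
Any other superkey contains one of these as a subset, so there are no further candidate keys.

{A, P}, {A, J, M}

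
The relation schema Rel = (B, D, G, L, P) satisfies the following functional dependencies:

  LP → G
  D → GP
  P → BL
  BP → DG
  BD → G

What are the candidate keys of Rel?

{D}⁺: D→GP adds G, P; P→BL adds B, L → {B, D, G, L, P}.
{P}⁺: P→BL adds B, L; BP→DG adds D, G → {B, D, G, L, P}.

D, P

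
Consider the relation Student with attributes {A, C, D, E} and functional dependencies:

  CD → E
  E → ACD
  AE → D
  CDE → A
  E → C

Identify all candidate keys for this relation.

(E), (C, D)

{E}⁺: E→ACD adds A, C, D → {A, C, D, E}.
{C, D}⁺: CD→E adds E; E→ACD adds A → {A, C, D, E}. Minimal: {D}⁺ = {D}; {C}⁺ = {C} — none reach the full schema.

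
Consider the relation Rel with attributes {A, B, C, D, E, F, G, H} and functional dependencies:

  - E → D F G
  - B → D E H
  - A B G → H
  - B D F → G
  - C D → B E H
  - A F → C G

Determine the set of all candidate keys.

{A, B}, {A, E}, {A, C, D}, {A, D, F}

Attribute A never appears on the right-hand side of any dependency, so A must belong to every candidate key.
{A}⁺ = {A}, which is not all of the schema, so we must add further attributes.
{A, B}⁺: B→DEH adds D, E, H; E→DFG adds F, G; AF→CG adds C → {A, B, C, D, E, F, G, H}. Minimal: {B}⁺ = {B, D, E, F, G, H}; {A}⁺ = {A} — none reach the full schema.
{A, E}⁺: E→DFG adds D, F, G; AF→CG adds C; CD→BEH adds B, H → {A, B, C, D, E, F, G, H}. Minimal: {E}⁺ = {D, E, F, G}; {A}⁺ = {A} — none reach the full schema.
{A, C, D}⁺: CD→BEH adds B, E, H; E→DFG adds F, G → {A, B, C, D, E, F, G, H}. Minimal: {C, D}⁺ = {B, C, D, E, F, G, H}; {A, D}⁺ = {A, D}; {A, C}⁺ = {A, C} — none reach the full schema.
{A, D, F}⁺: AF→CG adds C, G; CD→BEH adds B, E, H → {A, B, C, D, E, F, G, H}. Minimal: {D, F}⁺ = {D, F}; {A, F}⁺ = {A, C, F, G}; {A, D}⁺ = {A, D} — none reach the full schema.
Any other superkey contains one of these as a subset, so there are no further candidate keys.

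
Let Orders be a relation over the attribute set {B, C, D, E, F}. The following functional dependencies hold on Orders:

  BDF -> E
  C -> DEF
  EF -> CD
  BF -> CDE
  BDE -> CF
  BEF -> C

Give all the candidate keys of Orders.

{B, C}⁺: C→DEF adds D, E, F → {B, C, D, E, F}. Minimal: {C}⁺ = {C, D, E, F}; {B}⁺ = {B} — none reach the full schema.
{B, F}⁺: BF→CDE adds C, D, E → {B, C, D, E, F}. Minimal: {F}⁺ = {F}; {B}⁺ = {B} — none reach the full schema.
{B, D, E}⁺: BDE→CF adds C, F → {B, C, D, E, F}. Minimal: {D, E}⁺ = {D, E}; {B, E}⁺ = {B, E}; {B, D}⁺ = {B, D} — none reach the full schema.
Any other superkey contains one of these as a subset, so there are no further candidate keys.

{B, C}, {B, F}, {B, D, E}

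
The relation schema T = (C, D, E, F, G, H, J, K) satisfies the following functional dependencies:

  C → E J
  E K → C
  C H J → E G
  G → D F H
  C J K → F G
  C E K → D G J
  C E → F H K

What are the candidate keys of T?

{C}⁺: C→EJ adds E, J; CE→FHK adds F, H, K; CHJ→EG adds G; G→DFH adds D → {C, D, E, F, G, H, J, K}.
{E, K}⁺: EK→C adds C; CEK→DGJ adds D, G, J; CE→FHK adds F, H → {C, D, E, F, G, H, J, K}. Minimal: {K}⁺ = {K}; {E}⁺ = {E} — none reach the full schema.
Any other superkey contains one of these as a subset, so there are no further candidate keys.

C; EK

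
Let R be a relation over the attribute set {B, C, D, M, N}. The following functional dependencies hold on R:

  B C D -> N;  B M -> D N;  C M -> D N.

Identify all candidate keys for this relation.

{B, C, M}⁺: BM→DN adds D, N → {B, C, D, M, N}. Minimal: {C, M}⁺ = {C, D, M, N}; {B, M}⁺ = {B, D, M, N}; {B, C}⁺ = {B, C} — none reach the full schema.
No other minimal superkey exists.

{B, C, M}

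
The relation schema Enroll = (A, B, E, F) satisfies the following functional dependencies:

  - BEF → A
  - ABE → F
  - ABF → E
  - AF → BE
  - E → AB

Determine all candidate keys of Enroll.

(E), (A, F)

{E}⁺: E→AB adds A, B; ABE→F adds F → {A, B, E, F}.
{A, F}⁺: AF→BE adds B, E → {A, B, E, F}. Minimal: {F}⁺ = {F}; {A}⁺ = {A} — none reach the full schema.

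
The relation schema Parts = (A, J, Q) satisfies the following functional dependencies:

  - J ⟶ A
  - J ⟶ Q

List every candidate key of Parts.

{J}

Attribute J never appears on the right-hand side of any dependency, so J must belong to every candidate key.
{J}⁺ = {A, J, Q}, which is all of the schema, so {J} is the only candidate key.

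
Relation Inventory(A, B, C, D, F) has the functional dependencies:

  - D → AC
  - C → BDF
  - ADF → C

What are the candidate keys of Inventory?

{C}⁺: C→BDF adds B, D, F; D→AC adds A → {A, B, C, D, F}.
{D}⁺: D→AC adds A, C; C→BDF adds B, F → {A, B, C, D, F}.

{C}, {D}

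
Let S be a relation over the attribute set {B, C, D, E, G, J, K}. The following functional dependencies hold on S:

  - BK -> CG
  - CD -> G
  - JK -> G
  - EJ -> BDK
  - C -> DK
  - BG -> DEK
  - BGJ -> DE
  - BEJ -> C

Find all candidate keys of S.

{E, J}⁺: EJ→BDK adds B, D, K; BEJ→C adds C; BK→CG adds G → {B, C, D, E, G, J, K}. Minimal: {J}⁺ = {J}; {E}⁺ = {E} — none reach the full schema.
{B, C, J}⁺: C→DK adds D, K; BK→CG adds G; BG→DEK adds E → {B, C, D, E, G, J, K}. Minimal: {C, J}⁺ = {C, D, G, J, K}; {B, J}⁺ = {B, J}; {B, C}⁺ = {B, C, D, E, G, K} — none reach the full schema.
{B, G, J}⁺: BG→DEK adds D, E, K; BEJ→C adds C → {B, C, D, E, G, J, K}. Minimal: {G, J}⁺ = {G, J}; {B, J}⁺ = {B, J}; {B, G}⁺ = {B, C, D, E, G, K} — none reach the full schema.
{B, J, K}⁺: BK→CG adds C, G; C→DK adds D; BG→DEK adds E → {B, C, D, E, G, J, K}. Minimal: {J, K}⁺ = {G, J, K}; {B, K}⁺ = {B, C, D, E, G, K}; {B, J}⁺ = {B, J} — none reach the full schema.

{E, J}, {B, C, J}, {B, G, J}, {B, J, K}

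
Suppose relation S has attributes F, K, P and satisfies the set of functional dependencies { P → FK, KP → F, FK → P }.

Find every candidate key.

{P}⁺: P→FK adds F, K → {F, K, P}.
{F, K}⁺: FK→P adds P → {F, K, P}. Minimal: {K}⁺ = {K}; {F}⁺ = {F} — none reach the full schema.
Any other superkey contains one of these as a subset, so there are no further candidate keys.

(P), (F, K)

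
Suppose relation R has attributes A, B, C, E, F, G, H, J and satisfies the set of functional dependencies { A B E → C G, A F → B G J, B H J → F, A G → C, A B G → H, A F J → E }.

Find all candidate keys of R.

(A, F); (A, B, E, J); (A, B, G, J); (A, B, H, J)

Attribute A never appears on the right-hand side of any dependency, so A must belong to every candidate key.
{A}⁺ = {A}, which is not all of the schema, so we must add further attributes.
{A, F}⁺: AF→BGJ adds B, G, J; AG→C adds C; ABG→H adds H; AFJ→E adds E → {A, B, C, E, F, G, H, J}.
{A, B, E, J}⁺: ABE→CG adds C, G; ABG→H adds H; BHJ→F adds F → {A, B, C, E, F, G, H, J}.
{A, B, G, J}⁺: AG→C adds C; ABG→H adds H; BHJ→F adds F; AFJ→E adds E → {A, B, C, E, F, G, H, J}.
{A, B, H, J}⁺: BHJ→F adds F; AFJ→E adds E; ABE→CG adds C, G → {A, B, C, E, F, G, H, J}.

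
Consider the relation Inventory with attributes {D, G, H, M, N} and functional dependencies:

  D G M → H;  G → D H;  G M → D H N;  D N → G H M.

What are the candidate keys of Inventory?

{D, N}⁺: DN→GHM adds G, H, M → {D, G, H, M, N}. Minimal: {N}⁺ = {N}; {D}⁺ = {D} — none reach the full schema.
{G, M}⁺: G→DH adds D, H; GM→DHN adds N → {D, G, H, M, N}. Minimal: {M}⁺ = {M}; {G}⁺ = {D, G, H} — none reach the full schema.
{G, N}⁺: G→DH adds D, H; DN→GHM adds M → {D, G, H, M, N}. Minimal: {N}⁺ = {N}; {G}⁺ = {D, G, H} — none reach the full schema.

{D, N}, {G, M}, {G, N}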